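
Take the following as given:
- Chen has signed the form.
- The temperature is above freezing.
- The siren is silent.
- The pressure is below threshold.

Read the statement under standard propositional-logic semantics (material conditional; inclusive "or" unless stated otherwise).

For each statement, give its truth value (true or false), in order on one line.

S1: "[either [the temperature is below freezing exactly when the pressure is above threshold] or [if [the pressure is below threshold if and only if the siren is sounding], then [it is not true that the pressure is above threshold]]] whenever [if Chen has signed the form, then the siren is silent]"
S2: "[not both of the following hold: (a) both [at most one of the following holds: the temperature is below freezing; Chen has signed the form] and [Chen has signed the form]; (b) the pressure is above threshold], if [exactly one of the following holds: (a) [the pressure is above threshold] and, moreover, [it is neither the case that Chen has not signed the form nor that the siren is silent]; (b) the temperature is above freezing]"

S1 True; S2 True

Let G = "Chen has signed the form" (T), W = "the siren is sounding" (F), P = "the temperature is below freezing" (F), K = "the pressure is above threshold" (F).

S1: Parsed as (G -> ~W) -> ((P <-> K) | ((~K <-> W) -> ~K))

~W = ~F = T
G -> ~W = T -> T = T
P <-> K = F <-> F = T
~K = ~F = T
~K <-> W = T <-> F = F
~K = ~F = T
(~K <-> W) -> ~K = F -> T = T
(P <-> K) | ((~K <-> W) -> ~K) = T | T = T
(G -> ~W) -> ((P <-> K) | ((~K <-> W) -> ~K)) = T -> T = T
So S1 is true.

S2: Parsed as ((K & (~G nor ~W)) xor ~P) -> (((P nand G) & G) nand K)

~G = ~T = F
~W = ~F = T
~G nor ~W = F nor T = F
K & (~G nor ~W) = F & F = F
~P = ~F = T
(K & (~G nor ~W)) xor ~P = F xor T = T
P nand G = F nand T = T
(P nand G) & G = T & T = T
((P nand G) & G) nand K = T nand F = T
((K & (~G nor ~W)) xor ~P) -> (((P nand G) & G) nand K) = T -> T = T
Thus S2 is true.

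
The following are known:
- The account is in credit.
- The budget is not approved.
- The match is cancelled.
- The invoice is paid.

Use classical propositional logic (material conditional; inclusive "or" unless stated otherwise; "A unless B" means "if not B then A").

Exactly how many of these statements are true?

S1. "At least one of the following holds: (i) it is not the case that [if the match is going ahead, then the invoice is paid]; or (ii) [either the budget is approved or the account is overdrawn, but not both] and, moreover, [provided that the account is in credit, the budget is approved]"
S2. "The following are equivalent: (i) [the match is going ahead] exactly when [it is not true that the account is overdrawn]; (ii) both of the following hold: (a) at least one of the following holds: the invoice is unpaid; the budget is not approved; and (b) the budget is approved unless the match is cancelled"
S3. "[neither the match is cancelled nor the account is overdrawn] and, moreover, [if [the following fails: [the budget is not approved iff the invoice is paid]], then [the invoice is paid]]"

0

Let R = "the match is cancelled" (T), S = "the invoice is paid" (T), Q = "the budget is approved" (F), P = "the account is overdrawn" (F).

S1: This is ~(~R -> S) | ((Q xor P) & (~P -> Q)).

~R = ~T = F
~R -> S = F -> T = T
~(~R -> S) = ~T = F
Q xor P = F xor F = F
~P = ~F = T
~P -> Q = T -> F = F
(Q xor P) & (~P -> Q) = F & F = F
~(~R -> S) | ((Q xor P) & (~P -> Q)) = F | F = F
Hence S1 is false.

S2: This is (~R <-> ~P) <-> ((~S | ~Q) & (Q | R)).

~R = ~T = F
~P = ~F = T
~R <-> ~P = F <-> T = F
~S = ~T = F
~Q = ~F = T
~S | ~Q = F | T = T
Q | R = F | T = T
(~S | ~Q) & (Q | R) = T & T = T
(~R <-> ~P) <-> ((~S | ~Q) & (Q | R)) = F <-> T = F
So S2 is false.

S3: This is (R nor P) & (~(~Q <-> S) -> S).

R nor P = T nor F = F
~Q = ~F = T
~Q <-> S = T <-> T = T
~(~Q <-> S) = ~T = F
~(~Q <-> S) -> S = F -> T = T
(R nor P) & (~(~Q <-> S) -> S) = F & T = F
Hence S3 is false.

Count: 0.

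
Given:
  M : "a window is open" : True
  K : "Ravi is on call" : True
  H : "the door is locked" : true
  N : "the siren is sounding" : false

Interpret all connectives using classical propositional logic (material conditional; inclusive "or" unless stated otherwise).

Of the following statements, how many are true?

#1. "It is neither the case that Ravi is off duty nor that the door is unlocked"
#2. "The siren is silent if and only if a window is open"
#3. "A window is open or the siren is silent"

#1: This is ¬K ↓ ¬H.

¬K = ¬T = F
¬H = ¬T = F
¬K ↓ ¬H = F ↓ F = T
Hence #1 is true.

#2: Formalization: ¬N ↔ M

¬N = ¬F = T
¬N ↔ M = T ↔ T = T
So #2 is true.

#3: This is M ∨ ¬N.

¬N = ¬F = T
M ∨ ¬N = T ∨ T = T
So #3 is true.

Count: 3.

3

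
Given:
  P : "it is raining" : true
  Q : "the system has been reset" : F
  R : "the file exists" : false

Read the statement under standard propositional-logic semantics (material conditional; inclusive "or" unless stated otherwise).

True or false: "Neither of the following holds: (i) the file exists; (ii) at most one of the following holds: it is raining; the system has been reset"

False

Formalization: R ↓ (P ↑ Q)

P ↑ Q = T ↑ F = T
R ↓ (P ↑ Q) = F ↓ T = F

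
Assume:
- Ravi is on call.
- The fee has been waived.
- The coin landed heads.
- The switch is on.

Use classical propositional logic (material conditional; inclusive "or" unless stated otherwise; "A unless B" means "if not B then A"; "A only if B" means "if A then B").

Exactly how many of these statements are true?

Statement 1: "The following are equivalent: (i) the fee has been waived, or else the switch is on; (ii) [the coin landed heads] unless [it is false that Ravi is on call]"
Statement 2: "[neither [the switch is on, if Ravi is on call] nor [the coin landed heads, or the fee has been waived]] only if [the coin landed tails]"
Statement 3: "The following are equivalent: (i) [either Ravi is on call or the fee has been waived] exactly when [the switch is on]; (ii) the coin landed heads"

Let Q = "the fee has been waived" (T), S = "the switch is on" (T), R = "the coin landed heads" (T), P = "Ravi is on call" (T).

Statement 1: In symbols: (Q | S) <-> (R | ~P)

Q | S = T | T = T
~P = ~T = F
R | ~P = T | F = T
(Q | S) <-> (R | ~P) = T <-> T = T
So Statement 1 is true.

Statement 2: Formalization: ((P -> S) nor (R | Q)) -> ~R

P -> S = T -> T = T
R | Q = T | T = T
(P -> S) nor (R | Q) = T nor T = F
~R = ~T = F
((P -> S) nor (R | Q)) -> ~R = F -> F = T
Thus Statement 2 is true.

Statement 3: Parsed as ((P | Q) <-> S) <-> R

P | Q = T | T = T
(P | Q) <-> S = T <-> T = T
((P | Q) <-> S) <-> R = T <-> T = T
Hence Statement 3 is true.

Count: 3.

3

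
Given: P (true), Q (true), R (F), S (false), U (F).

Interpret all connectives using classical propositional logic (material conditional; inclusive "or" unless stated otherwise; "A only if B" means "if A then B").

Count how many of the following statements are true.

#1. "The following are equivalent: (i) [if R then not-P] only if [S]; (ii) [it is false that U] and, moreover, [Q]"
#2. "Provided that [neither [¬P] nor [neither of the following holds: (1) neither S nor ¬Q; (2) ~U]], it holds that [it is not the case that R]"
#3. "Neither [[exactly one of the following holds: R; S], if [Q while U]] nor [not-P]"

#1: This is ((R -> not P) -> S) iff (not U and Q).

not P = not True = False
R -> not P = False -> False = True
(R -> not P) -> S = True -> False = False
not U = not False = True
not U and Q = True and True = True
((R -> not P) -> S) iff (not U and Q) = False iff True = False
So #1 is false.

#2: Parsed as (not P nor ((S nor not Q) nor not U)) -> not R

not P = not True = False
not Q = not True = False
S nor not Q = False nor False = True
not U = not False = True
(S nor not Q) nor not U = True nor True = False
not P nor ((S nor not Q) nor not U) = False nor False = True
not R = not False = True
(not P nor ((S nor not Q) nor not U)) -> not R = True -> True = True
Thus #2 is true.

#3: Formalization: ((Q and U) -> (R xor S)) nor not P

Q and U = True and False = False
R xor S = False xor False = False
(Q and U) -> (R xor S) = False -> False = True
not P = not True = False
((Q and U) -> (R xor S)) nor not P = True nor False = False
Thus #3 is false.

Count: 1.

1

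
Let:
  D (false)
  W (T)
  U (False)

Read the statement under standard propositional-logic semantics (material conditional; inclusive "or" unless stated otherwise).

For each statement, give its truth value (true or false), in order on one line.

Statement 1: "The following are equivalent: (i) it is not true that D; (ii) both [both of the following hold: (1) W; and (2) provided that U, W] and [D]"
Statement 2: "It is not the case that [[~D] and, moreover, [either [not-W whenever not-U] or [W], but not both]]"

Statement 1: This is not D iff ((W and (U -> W)) and D).

not D = not False = True
U -> W = False -> True = True
W and (U -> W) = True and True = True
(W and (U -> W)) and D = True and False = False
not D iff ((W and (U -> W)) and D) = True iff False = False
Hence Statement 1 is false.

Statement 2: Parsed as not (not D and ((not U -> not W) xor W))

not D = not False = True
not U = not False = True
not W = not True = False
not U -> not W = True -> False = False
(not U -> not W) xor W = False xor True = True
not D and ((not U -> not W) xor W) = True and True = True
not (not D and ((not U -> not W) xor W)) = not True = False
So Statement 2 is false.

Statement 1 false, Statement 2 false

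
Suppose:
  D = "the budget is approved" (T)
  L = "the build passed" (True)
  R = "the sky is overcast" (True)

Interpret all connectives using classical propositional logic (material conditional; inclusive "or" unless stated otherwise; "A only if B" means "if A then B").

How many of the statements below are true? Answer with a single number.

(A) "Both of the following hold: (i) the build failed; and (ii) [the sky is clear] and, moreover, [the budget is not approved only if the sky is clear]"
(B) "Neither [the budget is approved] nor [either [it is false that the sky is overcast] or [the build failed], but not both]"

0

(A): Formalization: ~L & (~R & (~D -> ~R))

~L = ~T = F
~R = ~T = F
~D = ~T = F
~R = ~T = F
~D -> ~R = F -> F = T
~R & (~D -> ~R) = F & T = F
~L & (~R & (~D -> ~R)) = F & F = F
Thus (A) is false.

(B): This is D nor (~R xor ~L).

~R = ~T = F
~L = ~T = F
~R xor ~L = F xor F = F
D nor (~R xor ~L) = T nor F = F
So (B) is false.

0 of the 2 statements are true (none).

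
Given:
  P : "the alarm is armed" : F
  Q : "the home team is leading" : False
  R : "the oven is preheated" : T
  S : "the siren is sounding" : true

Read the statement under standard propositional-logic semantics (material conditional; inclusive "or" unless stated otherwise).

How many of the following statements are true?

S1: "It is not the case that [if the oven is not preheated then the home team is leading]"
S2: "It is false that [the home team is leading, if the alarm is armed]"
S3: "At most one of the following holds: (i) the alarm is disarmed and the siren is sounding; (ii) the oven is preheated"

S1: This is ¬(¬R → Q).

¬R = ¬T = F
¬R → Q = F → F = T
¬(¬R → Q) = ¬T = F
Hence S1 is false.

S2: This is ¬(P → Q).

P → Q = F → F = T
¬(P → Q) = ¬T = F
Hence S2 is false.

S3: This is (¬P ∧ S) ↑ R.

¬P = ¬F = T
¬P ∧ S = T ∧ T = T
(¬P ∧ S) ↑ R = T ↑ T = F
So S3 is false.

Count: 0.

0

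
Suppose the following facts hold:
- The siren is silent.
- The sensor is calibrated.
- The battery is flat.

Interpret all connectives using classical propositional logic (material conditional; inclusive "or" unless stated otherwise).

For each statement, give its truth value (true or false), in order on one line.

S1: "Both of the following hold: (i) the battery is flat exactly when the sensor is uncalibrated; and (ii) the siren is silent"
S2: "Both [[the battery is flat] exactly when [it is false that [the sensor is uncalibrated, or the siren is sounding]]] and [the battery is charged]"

S1 F / S2 F

Let M = "the battery is charged" (False), S = "the sensor is calibrated" (True), R = "the siren is sounding" (False).

S1: This is (not M iff not S) and not R.

not M = not False = True
not S = not True = False
not M iff not S = True iff False = False
not R = not False = True
(not M iff not S) and not R = False and True = False
So S1 is false.

S2: In symbols: (not M iff not (not S or R)) and M

not M = not False = True
not S = not True = False
not S or R = False or False = False
not (not S or R) = not False = True
not M iff not (not S or R) = True iff True = True
(not M iff not (not S or R)) and M = True and False = False
So S2 is false.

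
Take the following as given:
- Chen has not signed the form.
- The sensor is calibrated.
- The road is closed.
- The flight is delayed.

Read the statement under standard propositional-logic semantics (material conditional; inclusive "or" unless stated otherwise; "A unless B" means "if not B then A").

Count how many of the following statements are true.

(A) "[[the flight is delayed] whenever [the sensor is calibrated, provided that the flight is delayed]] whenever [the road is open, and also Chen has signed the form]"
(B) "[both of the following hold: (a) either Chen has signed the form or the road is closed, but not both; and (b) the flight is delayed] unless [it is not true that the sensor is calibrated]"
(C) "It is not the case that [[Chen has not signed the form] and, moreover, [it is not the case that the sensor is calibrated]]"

3

Let R = "the road is closed" (T), P = "Chen has signed the form" (F), S = "the flight is delayed" (T), Q = "the sensor is calibrated" (T).

(A): In symbols: (~R & P) -> ((S -> Q) -> S)

~R = ~T = F
~R & P = F & F = F
S -> Q = T -> T = T
(S -> Q) -> S = T -> T = T
(~R & P) -> ((S -> Q) -> S) = F -> T = T
Hence (A) is true.

(B): In symbols: ((P xor R) & S) | ~Q

P xor R = F xor T = T
(P xor R) & S = T & T = T
~Q = ~T = F
((P xor R) & S) | ~Q = T | F = T
Hence (B) is true.

(C): In symbols: ~(~P & ~Q)

~P = ~F = T
~Q = ~T = F
~P & ~Q = T & F = F
~(~P & ~Q) = ~F = T
Thus (C) is true.

Count: 3.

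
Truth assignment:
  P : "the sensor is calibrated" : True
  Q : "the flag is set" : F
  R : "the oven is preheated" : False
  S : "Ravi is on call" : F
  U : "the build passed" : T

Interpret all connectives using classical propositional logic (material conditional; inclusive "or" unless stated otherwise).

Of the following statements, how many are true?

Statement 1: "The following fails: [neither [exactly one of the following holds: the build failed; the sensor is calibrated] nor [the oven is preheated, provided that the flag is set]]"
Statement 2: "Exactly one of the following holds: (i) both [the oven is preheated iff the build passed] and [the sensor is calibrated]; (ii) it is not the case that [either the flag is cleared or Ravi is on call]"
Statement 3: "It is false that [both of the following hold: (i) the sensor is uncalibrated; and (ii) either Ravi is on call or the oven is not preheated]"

Statement 1: Formalization: not ((not U xor P) nor (Q -> R))

not U = not True = False
not U xor P = False xor True = True
Q -> R = False -> False = True
(not U xor P) nor (Q -> R) = True nor True = False
not ((not U xor P) nor (Q -> R)) = not False = True
So Statement 1 is true.

Statement 2: This is ((R iff U) and P) xor not (not Q or S).

R iff U = False iff True = False
(R iff U) and P = False and True = False
not Q = not False = True
not Q or S = True or False = True
not (not Q or S) = not True = False
((R iff U) and P) xor not (not Q or S) = False xor False = False
So Statement 2 is false.

Statement 3: Parsed as not (not P and (S or not R))

not P = not True = False
not R = not False = True
S or not R = False or True = True
not P and (S or not R) = False and True = False
not (not P and (S or not R)) = not False = True
Hence Statement 3 is true.

Count: 2.

2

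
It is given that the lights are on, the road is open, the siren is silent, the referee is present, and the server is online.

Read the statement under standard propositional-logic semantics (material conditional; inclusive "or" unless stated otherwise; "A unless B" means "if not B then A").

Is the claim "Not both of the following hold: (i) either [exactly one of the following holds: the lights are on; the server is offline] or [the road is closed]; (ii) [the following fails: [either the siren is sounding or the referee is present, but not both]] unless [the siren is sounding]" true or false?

True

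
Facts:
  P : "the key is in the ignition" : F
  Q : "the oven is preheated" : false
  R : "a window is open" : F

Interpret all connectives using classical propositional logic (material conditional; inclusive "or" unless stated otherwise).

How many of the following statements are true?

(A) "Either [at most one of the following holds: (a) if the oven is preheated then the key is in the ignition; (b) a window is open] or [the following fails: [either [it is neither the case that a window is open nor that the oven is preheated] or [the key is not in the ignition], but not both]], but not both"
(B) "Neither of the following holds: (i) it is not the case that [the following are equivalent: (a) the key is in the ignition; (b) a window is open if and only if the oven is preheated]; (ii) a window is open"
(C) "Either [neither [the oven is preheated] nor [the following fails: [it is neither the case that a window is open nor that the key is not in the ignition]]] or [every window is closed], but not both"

1

(A): Formalization: ((Q -> P) nand R) xor not ((R nor Q) xor not P)

Q -> P = False -> False = True
(Q -> P) nand R = True nand False = True
R nor Q = False nor False = True
not P = not False = True
(R nor Q) xor not P = True xor True = False
not ((R nor Q) xor not P) = not False = True
((Q -> P) nand R) xor not ((R nor Q) xor not P) = True xor True = False
Hence (A) is false.

(B): This is not (P iff (R iff Q)) nor R.

R iff Q = False iff False = True
P iff (R iff Q) = False iff True = False
not (P iff (R iff Q)) = not False = True
not (P iff (R iff Q)) nor R = True nor False = False
Hence (B) is false.

(C): Parsed as (Q nor not (R nor not P)) xor not R

not P = not False = True
R nor not P = False nor True = False
not (R nor not P) = not False = True
Q nor not (R nor not P) = False nor True = False
not R = not False = True
(Q nor not (R nor not P)) xor not R = False xor True = True
Thus (C) is true.

Count: 1.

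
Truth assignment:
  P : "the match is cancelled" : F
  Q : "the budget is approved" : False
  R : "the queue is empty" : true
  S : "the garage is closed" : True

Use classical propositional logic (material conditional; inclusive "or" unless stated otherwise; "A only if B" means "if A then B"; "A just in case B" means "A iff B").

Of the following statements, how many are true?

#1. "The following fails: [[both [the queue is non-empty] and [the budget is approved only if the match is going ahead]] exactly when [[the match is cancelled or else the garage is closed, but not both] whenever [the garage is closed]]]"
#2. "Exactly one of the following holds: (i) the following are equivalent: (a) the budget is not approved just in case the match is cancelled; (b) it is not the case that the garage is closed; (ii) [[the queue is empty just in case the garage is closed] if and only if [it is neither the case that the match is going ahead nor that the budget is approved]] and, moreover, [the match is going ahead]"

2

#1: This is not ((not R and (Q -> not P)) iff (S -> (P xor S))).

not R = not True = False
not P = not False = True
Q -> not P = False -> True = True
not R and (Q -> not P) = False and True = False
P xor S = False xor True = True
S -> (P xor S) = True -> True = True
(not R and (Q -> not P)) iff (S -> (P xor S)) = False iff True = False
not ((not R and (Q -> not P)) iff (S -> (P xor S))) = not False = True
Hence #1 is true.

#2: Parsed as ((not Q iff P) iff not S) xor (((R iff S) iff (not P nor Q)) and not P)

not Q = not False = True
not Q iff P = True iff False = False
not S = not True = False
(not Q iff P) iff not S = False iff False = True
R iff S = True iff True = True
not P = not False = True
not P nor Q = True nor False = False
(R iff S) iff (not P nor Q) = True iff False = False
not P = not False = True
((R iff S) iff (not P nor Q)) and not P = False and True = False
((not Q iff P) iff not S) xor (((R iff S) iff (not P nor Q)) and not P) = True xor False = True
Thus #2 is true.

2 of the 2 statements are true.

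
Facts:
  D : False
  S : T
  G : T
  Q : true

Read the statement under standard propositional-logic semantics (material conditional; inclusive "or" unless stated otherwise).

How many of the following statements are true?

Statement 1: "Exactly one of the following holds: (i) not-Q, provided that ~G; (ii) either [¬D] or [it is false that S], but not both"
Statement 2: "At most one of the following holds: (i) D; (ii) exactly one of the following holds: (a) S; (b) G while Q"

Statement 1: In symbols: (¬G → ¬Q) ⊕ (¬D ⊕ ¬S)

¬G = ¬T = F
¬Q = ¬T = F
¬G → ¬Q = F → F = T
¬D = ¬F = T
¬S = ¬T = F
¬D ⊕ ¬S = T ⊕ F = T
(¬G → ¬Q) ⊕ (¬D ⊕ ¬S) = T ⊕ T = F
Thus Statement 1 is false.

Statement 2: In symbols: D ↑ (S ⊕ (G ∧ Q))

G ∧ Q = T ∧ T = T
S ⊕ (G ∧ Q) = T ⊕ T = F
D ↑ (S ⊕ (G ∧ Q)) = F ↑ F = T
Hence Statement 2 is true.

1 of the 2 statements is true.

1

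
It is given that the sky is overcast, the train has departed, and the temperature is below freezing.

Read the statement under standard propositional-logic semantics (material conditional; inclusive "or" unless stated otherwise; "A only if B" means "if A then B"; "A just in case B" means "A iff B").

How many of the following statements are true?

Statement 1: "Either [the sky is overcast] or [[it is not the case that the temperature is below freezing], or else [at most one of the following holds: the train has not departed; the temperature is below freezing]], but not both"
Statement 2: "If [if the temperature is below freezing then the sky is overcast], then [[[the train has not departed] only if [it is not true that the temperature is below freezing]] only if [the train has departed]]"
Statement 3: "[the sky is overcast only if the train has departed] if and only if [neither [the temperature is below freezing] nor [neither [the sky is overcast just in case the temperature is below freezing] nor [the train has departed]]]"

1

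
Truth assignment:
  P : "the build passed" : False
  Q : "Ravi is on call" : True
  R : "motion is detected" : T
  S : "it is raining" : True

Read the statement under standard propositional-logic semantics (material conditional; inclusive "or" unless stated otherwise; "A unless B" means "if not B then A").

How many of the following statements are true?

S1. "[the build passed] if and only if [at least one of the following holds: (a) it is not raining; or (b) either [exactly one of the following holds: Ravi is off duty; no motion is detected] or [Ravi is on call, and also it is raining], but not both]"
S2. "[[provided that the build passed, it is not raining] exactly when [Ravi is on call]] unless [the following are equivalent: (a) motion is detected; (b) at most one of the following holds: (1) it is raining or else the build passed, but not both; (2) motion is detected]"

1

S1: Formalization: P iff (not S or ((not Q xor not R) xor (Q and S)))

not S = not True = False
not Q = not True = False
not R = not True = False
not Q xor not R = False xor False = False
Q and S = True and True = True
(not Q xor not R) xor (Q and S) = False xor True = True
not S or ((not Q xor not R) xor (Q and S)) = False or True = True
P iff (not S or ((not Q xor not R) xor (Q and S))) = False iff True = False
Thus S1 is false.

S2: Formalization: ((P -> not S) iff Q) or (R iff ((S xor P) nand R))

not S = not True = False
P -> not S = False -> False = True
(P -> not S) iff Q = True iff True = True
S xor P = True xor False = True
(S xor P) nand R = True nand True = False
R iff ((S xor P) nand R) = True iff False = False
((P -> not S) iff Q) or (R iff ((S xor P) nand R)) = True or False = True
Hence S2 is true.

Count: 1.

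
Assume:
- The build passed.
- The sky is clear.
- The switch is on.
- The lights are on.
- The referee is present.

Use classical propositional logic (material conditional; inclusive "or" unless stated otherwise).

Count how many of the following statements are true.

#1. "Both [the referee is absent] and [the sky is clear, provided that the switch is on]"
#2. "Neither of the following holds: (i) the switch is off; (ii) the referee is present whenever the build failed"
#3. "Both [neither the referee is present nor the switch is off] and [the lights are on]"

0

Let Q = "the referee is present" (T), N = "the switch is on" (T), G = "the sky is overcast" (F), S = "the build passed" (T), V = "the lights are on" (T).

#1: Formalization: ¬Q ∧ (N → ¬G)

¬Q = ¬T = F
¬G = ¬F = T
N → ¬G = T → T = T
¬Q ∧ (N → ¬G) = F ∧ T = F
Hence #1 is false.

#2: This is ¬N ↓ (¬S → Q).

¬N = ¬T = F
¬S = ¬T = F
¬S → Q = F → T = T
¬N ↓ (¬S → Q) = F ↓ T = F
Hence #2 is false.

#3: This is (Q ↓ ¬N) ∧ V.

¬N = ¬T = F
Q ↓ ¬N = T ↓ F = F
(Q ↓ ¬N) ∧ V = F ∧ T = F
So #3 is false.

0 of the 3 statements are true (none).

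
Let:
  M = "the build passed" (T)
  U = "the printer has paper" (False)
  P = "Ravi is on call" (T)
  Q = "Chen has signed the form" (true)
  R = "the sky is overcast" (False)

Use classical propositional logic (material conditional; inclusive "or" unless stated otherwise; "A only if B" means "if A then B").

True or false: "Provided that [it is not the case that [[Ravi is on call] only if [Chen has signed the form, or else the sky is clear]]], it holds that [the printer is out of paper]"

True

Values: P=T, Q=T, R=F, U=F.
Parsed as ~(P -> (Q | ~R)) -> ~U

~R = ~F = T
Q | ~R = T | T = T
P -> (Q | ~R) = T -> T = T
~(P -> (Q | ~R)) = ~T = F
~U = ~F = T
~(P -> (Q | ~R)) -> ~U = F -> T = T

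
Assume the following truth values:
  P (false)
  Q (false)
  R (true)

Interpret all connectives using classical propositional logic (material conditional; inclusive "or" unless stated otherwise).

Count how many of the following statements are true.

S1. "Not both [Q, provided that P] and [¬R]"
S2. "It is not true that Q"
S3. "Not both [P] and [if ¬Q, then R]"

3

S1: In symbols: (P -> Q) nand ~R

P -> Q = F -> F = T
~R = ~T = F
(P -> Q) nand ~R = T nand F = T
Hence S1 is true.

S2: In symbols: ~Q

~Q = ~F = T
Hence S2 is true.

S3: In symbols: P nand (~Q -> R)

~Q = ~F = T
~Q -> R = T -> T = T
P nand (~Q -> R) = F nand T = T
Thus S3 is true.

True statements: 3 (S1, S2, S3).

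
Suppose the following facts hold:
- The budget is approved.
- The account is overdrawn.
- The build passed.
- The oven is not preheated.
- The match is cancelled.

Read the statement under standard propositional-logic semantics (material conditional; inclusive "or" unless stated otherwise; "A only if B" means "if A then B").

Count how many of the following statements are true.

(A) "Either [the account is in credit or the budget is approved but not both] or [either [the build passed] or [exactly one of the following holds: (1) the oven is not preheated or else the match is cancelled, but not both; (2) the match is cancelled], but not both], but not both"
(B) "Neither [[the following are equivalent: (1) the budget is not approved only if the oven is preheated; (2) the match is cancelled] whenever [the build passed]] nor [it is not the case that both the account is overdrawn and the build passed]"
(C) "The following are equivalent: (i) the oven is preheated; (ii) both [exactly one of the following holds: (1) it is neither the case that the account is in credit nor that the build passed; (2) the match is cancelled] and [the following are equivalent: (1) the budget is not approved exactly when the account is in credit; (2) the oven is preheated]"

2

Let Q = "the account is overdrawn" (True), P = "the budget is approved" (True), R = "the build passed" (True), S = "the oven is preheated" (False), U = "the match is cancelled" (True).

(A): Formalization: (not Q xor P) xor (R xor ((not S xor U) xor U))

not Q = not True = False
not Q xor P = False xor True = True
not S = not False = True
not S xor U = True xor True = False
(not S xor U) xor U = False xor True = True
R xor ((not S xor U) xor U) = True xor True = False
(not Q xor P) xor (R xor ((not S xor U) xor U)) = True xor False = True
So (A) is true.

(B): Parsed as (R -> ((not P -> S) iff U)) nor (Q nand R)

not P = not True = False
not P -> S = False -> False = True
(not P -> S) iff U = True iff True = True
R -> ((not P -> S) iff U) = True -> True = True
Q nand R = True nand True = False
(R -> ((not P -> S) iff U)) nor (Q nand R) = True nor False = False
So (B) is false.

(C): This is S iff (((not Q nor R) xor U) and ((not P iff not Q) iff S)).

not Q = not True = False
not Q nor R = False nor True = False
(not Q nor R) xor U = False xor True = True
not P = not True = False
not Q = not True = False
not P iff not Q = False iff False = True
(not P iff not Q) iff S = True iff False = False
((not Q nor R) xor U) and ((not P iff not Q) iff S) = True and False = False
S iff (((not Q nor R) xor U) and ((not P iff not Q) iff S)) = False iff False = True
So (C) is true.

True statements: 2 ((A), (C)).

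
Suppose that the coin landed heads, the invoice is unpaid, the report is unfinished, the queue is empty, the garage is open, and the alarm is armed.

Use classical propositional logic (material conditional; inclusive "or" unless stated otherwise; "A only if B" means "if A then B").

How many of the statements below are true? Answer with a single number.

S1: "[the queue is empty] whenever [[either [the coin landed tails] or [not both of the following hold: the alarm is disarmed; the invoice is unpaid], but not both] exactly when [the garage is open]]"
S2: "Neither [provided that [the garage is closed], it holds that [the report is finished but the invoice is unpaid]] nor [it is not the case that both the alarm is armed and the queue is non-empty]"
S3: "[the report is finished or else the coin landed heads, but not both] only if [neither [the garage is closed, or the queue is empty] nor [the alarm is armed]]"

Let P = "the coin landed heads" (T), V = "the alarm is armed" (T), Q = "the invoice is paid" (F), U = "the garage is closed" (F), S = "the queue is empty" (T), R = "the report is finished" (F).

S1: This is ((¬P ⊕ (¬V ↑ ¬Q)) ↔ ¬U) → S.

¬P = ¬T = F
¬V = ¬T = F
¬Q = ¬F = T
¬V ↑ ¬Q = F ↑ T = T
¬P ⊕ (¬V ↑ ¬Q) = F ⊕ T = T
¬U = ¬F = T
(¬P ⊕ (¬V ↑ ¬Q)) ↔ ¬U = T ↔ T = T
((¬P ⊕ (¬V ↑ ¬Q)) ↔ ¬U) → S = T → T = T
Thus S1 is true.

S2: Parsed as (U → (R ∧ ¬Q)) ↓ (V ↑ ¬S)

¬Q = ¬F = T
R ∧ ¬Q = F ∧ T = F
U → (R ∧ ¬Q) = F → F = T
¬S = ¬T = F
V ↑ ¬S = T ↑ F = T
(U → (R ∧ ¬Q)) ↓ (V ↑ ¬S) = T ↓ T = F
Hence S2 is false.

S3: Formalization: (R ⊕ P) → ((U ∨ S) ↓ V)

R ⊕ P = F ⊕ T = T
U ∨ S = F ∨ T = T
(U ∨ S) ↓ V = T ↓ T = F
(R ⊕ P) → ((U ∨ S) ↓ V) = T → F = F
Hence S3 is false.

True statements: 1 (S1).

1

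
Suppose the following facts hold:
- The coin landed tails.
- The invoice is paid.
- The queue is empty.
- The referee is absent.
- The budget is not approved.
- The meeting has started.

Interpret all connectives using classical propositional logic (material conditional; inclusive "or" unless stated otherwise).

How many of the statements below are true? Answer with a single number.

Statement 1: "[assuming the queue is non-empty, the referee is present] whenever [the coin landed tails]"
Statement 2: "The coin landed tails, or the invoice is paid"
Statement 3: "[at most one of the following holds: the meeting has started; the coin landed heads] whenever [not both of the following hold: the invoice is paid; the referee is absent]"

3

Let V = "the coin landed heads" (F), M = "the queue is empty" (T), W = "the referee is present" (F), K = "the invoice is paid" (T), L = "the meeting has started" (T).

Statement 1: This is ¬V → (¬M → W).

¬V = ¬F = T
¬M = ¬T = F
¬M → W = F → F = T
¬V → (¬M → W) = T → T = T
So Statement 1 is true.

Statement 2: This is ¬V ∨ K.

¬V = ¬F = T
¬V ∨ K = T ∨ T = T
So Statement 2 is true.

Statement 3: Formalization: (K ↑ ¬W) → (L ↑ V)

¬W = ¬F = T
K ↑ ¬W = T ↑ T = F
L ↑ V = T ↑ F = T
(K ↑ ¬W) → (L ↑ V) = F → T = T
So Statement 3 is true.

True statements: 3.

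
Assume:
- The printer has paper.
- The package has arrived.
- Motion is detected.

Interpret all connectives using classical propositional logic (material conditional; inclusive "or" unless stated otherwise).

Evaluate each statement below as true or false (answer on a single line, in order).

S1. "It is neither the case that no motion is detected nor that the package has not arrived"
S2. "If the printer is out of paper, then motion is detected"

S1 true, S2 true

Let R = "motion is detected" (T), Q = "the package has arrived" (T), P = "the printer has paper" (T).

S1: In symbols: ¬R ↓ ¬Q

¬R = ¬T = F
¬Q = ¬T = F
¬R ↓ ¬Q = F ↓ F = T
Thus S1 is true.

S2: Formalization: ¬P → R

¬P = ¬T = F
¬P → R = F → T = T
So S2 is true.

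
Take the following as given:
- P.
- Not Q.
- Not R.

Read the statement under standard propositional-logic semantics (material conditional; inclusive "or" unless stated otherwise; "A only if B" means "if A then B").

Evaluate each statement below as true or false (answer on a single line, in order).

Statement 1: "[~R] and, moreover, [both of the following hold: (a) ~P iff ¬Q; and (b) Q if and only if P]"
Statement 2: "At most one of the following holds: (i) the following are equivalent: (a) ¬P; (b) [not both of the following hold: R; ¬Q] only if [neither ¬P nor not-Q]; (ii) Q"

Statement 1: In symbols: not R and ((not P iff not Q) and (Q iff P))

not R = not False = True
not P = not True = False
not Q = not False = True
not P iff not Q = False iff True = False
Q iff P = False iff True = False
(not P iff not Q) and (Q iff P) = False and False = False
not R and ((not P iff not Q) and (Q iff P)) = True and False = False
Hence Statement 1 is false.

Statement 2: This is (not P iff ((R nand not Q) -> (not P nor not Q))) nand Q.

not P = not True = False
not Q = not False = True
R nand not Q = False nand True = True
not P = not True = False
not Q = not False = True
not P nor not Q = False nor True = False
(R nand not Q) -> (not P nor not Q) = True -> False = False
not P iff ((R nand not Q) -> (not P nor not Q)) = False iff False = True
(not P iff ((R nand not Q) -> (not P nor not Q))) nand Q = True nand False = True
Thus Statement 2 is true.

Statement 1 False; Statement 2 True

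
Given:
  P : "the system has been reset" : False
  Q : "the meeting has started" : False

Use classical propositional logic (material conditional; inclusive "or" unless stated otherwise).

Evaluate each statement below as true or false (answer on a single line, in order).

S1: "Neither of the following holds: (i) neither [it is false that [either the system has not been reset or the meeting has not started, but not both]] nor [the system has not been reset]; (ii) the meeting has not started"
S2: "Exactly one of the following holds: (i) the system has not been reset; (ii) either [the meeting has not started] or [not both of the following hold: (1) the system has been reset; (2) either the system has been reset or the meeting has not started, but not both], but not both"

S1: In symbols: (~(~P xor ~Q) nor ~P) nor ~Q

~P = ~F = T
~Q = ~F = T
~P xor ~Q = T xor T = F
~(~P xor ~Q) = ~F = T
~P = ~F = T
~(~P xor ~Q) nor ~P = T nor T = F
~Q = ~F = T
(~(~P xor ~Q) nor ~P) nor ~Q = F nor T = F
So S1 is false.

S2: Parsed as ~P xor (~Q xor (P nand (P xor ~Q)))

~P = ~F = T
~Q = ~F = T
~Q = ~F = T
P xor ~Q = F xor T = T
P nand (P xor ~Q) = F nand T = T
~Q xor (P nand (P xor ~Q)) = T xor T = F
~P xor (~Q xor (P nand (P xor ~Q))) = T xor F = T
Hence S2 is true.

S1 false, S2 true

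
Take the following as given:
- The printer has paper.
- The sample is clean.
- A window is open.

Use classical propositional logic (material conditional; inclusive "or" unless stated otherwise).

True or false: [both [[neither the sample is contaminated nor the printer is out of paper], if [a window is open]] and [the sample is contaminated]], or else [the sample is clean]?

True

Let R = "a window is open" (T), Q = "the sample is contaminated" (F), P = "the printer has paper" (T).
Parsed as ((R -> (Q nor ~P)) & Q) | ~Q

~P = ~T = F
Q nor ~P = F nor F = T
R -> (Q nor ~P) = T -> T = T
(R -> (Q nor ~P)) & Q = T & F = F
~Q = ~F = T
((R -> (Q nor ~P)) & Q) | ~Q = F | T = T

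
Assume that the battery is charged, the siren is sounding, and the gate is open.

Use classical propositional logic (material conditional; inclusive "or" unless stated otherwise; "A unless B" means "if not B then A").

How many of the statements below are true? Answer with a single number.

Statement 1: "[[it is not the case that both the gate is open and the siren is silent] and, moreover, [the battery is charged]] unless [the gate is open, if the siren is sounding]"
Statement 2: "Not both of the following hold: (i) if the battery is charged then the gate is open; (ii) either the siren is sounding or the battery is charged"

Let D = "the gate is open" (T), M = "the siren is sounding" (T), P = "the battery is charged" (T).

Statement 1: This is ((D nand ~M) & P) | (M -> D).

~M = ~T = F
D nand ~M = T nand F = T
(D nand ~M) & P = T & T = T
M -> D = T -> T = T
((D nand ~M) & P) | (M -> D) = T | T = T
So Statement 1 is true.

Statement 2: This is (P -> D) nand (M | P).

P -> D = T -> T = T
M | P = T | T = T
(P -> D) nand (M | P) = T nand T = F
Thus Statement 2 is false.

True statements: 1.

1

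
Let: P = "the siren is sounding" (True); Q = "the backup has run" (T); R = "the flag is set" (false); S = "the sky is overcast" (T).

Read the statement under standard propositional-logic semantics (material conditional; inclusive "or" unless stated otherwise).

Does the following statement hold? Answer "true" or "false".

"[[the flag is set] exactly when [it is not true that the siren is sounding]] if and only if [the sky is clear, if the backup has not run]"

Formalization: (R ↔ ¬P) ↔ (¬Q → ¬S)

¬P = ¬T = F
R ↔ ¬P = F ↔ F = T
¬Q = ¬T = F
¬S = ¬T = F
¬Q → ¬S = F → F = T
(R ↔ ¬P) ↔ (¬Q → ¬S) = T ↔ T = T

True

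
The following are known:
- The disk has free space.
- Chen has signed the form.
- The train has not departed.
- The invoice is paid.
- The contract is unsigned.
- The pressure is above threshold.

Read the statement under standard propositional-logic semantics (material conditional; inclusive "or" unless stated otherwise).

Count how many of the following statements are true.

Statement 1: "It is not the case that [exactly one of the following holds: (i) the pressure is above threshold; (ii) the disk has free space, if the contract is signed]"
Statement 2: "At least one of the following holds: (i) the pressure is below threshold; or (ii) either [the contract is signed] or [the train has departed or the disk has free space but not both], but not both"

2

Let V = "the pressure is above threshold" (T), Q = "the contract is signed" (F), S = "the disk is full" (F), H = "the train has departed" (F).

Statement 1: This is ¬(V ⊕ (Q → ¬S)).

¬S = ¬F = T
Q → ¬S = F → T = T
V ⊕ (Q → ¬S) = T ⊕ T = F
¬(V ⊕ (Q → ¬S)) = ¬F = T
So Statement 1 is true.

Statement 2: Formalization: ¬V ∨ (Q ⊕ (H ⊕ ¬S))

¬V = ¬T = F
¬S = ¬F = T
H ⊕ ¬S = F ⊕ T = T
Q ⊕ (H ⊕ ¬S) = F ⊕ T = T
¬V ∨ (Q ⊕ (H ⊕ ¬S)) = F ∨ T = T
Hence Statement 2 is true.

2 of the 2 statements are true.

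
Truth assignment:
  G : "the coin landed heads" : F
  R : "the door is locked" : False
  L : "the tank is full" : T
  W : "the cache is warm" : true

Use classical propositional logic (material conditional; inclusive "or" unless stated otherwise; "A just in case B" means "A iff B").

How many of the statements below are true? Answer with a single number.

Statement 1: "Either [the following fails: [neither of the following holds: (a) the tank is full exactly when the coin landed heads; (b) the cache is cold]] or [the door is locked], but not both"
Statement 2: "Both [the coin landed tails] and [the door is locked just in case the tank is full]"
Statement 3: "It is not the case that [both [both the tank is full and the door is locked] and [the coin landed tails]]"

Statement 1: Formalization: not ((L iff G) nor not W) xor R

L iff G = True iff False = False
not W = not True = False
(L iff G) nor not W = False nor False = True
not ((L iff G) nor not W) = not True = False
not ((L iff G) nor not W) xor R = False xor False = False
So Statement 1 is false.

Statement 2: Formalization: not G and (R iff L)

not G = not False = True
R iff L = False iff True = False
not G and (R iff L) = True and False = False
Thus Statement 2 is false.

Statement 3: This is not ((L and R) and not G).

L and R = True and False = False
not G = not False = True
(L and R) and not G = False and True = False
not ((L and R) and not G) = not False = True
Hence Statement 3 is true.

Count: 1.

1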